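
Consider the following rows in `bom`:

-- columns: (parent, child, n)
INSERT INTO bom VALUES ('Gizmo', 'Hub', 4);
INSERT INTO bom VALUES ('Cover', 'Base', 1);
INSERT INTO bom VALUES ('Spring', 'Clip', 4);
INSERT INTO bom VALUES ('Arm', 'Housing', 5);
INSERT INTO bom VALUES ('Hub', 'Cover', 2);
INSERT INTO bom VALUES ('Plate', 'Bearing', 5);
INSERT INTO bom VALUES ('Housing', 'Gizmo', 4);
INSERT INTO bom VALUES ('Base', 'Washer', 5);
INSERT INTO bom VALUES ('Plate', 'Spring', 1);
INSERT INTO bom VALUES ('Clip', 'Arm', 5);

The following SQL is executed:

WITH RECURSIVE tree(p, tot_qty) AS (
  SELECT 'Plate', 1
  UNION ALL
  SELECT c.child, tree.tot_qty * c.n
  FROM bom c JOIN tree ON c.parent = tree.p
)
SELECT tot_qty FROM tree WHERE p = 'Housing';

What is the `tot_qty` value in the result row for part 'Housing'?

100

Base: (Plate, tot_qty=1).
Iteration 1: components of {Plate} -> Bearing = 1*5 = 5, Spring = 1*1 = 1.
Iteration 2: components of {Bearing,Spring} -> Clip = 1*4 = 4.
Iteration 3: components of {Clip} -> Arm = 4*5 = 20.
Iteration 4: components of {Arm} -> Housing = 20*5 = 100.
Iteration 5: components of {Housing} -> Gizmo = 100*4 = 400.
Iteration 6: components of {Gizmo} -> Hub = 400*4 = 1600.
Iteration 7: components of {Hub} -> Cover = 1600*2 = 3200.
Iteration 8: components of {Cover} -> Base = 3200*1 = 3200.
Iteration 9: components of {Base} -> Washer = 3200*5 = 16000.
Iteration 10: no further components; recursion stops.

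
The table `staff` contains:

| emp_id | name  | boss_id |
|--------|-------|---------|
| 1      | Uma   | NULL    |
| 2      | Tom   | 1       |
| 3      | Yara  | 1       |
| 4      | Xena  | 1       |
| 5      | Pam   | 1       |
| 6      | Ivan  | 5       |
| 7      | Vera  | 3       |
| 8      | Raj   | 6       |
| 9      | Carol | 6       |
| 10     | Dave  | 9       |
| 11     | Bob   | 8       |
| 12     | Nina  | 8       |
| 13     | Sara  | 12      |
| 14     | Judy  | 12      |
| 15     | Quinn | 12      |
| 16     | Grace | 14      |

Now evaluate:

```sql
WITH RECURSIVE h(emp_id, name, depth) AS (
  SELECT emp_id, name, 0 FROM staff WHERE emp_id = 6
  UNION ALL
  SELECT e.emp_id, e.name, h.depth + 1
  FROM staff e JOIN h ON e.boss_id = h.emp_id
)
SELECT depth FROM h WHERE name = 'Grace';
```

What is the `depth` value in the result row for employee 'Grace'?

Base: emp_id=6 (Ivan) at depth 0.
Iteration 1: rows with boss_id in {6} -> Raj (id 8, depth 1), Carol (id 9, depth 1).
Iteration 2: rows with boss_id in {8,9} -> Dave (id 10, depth 2), Bob (id 11, depth 2), Nina (id 12, depth 2).
Iteration 3: rows with boss_id in {10,11,12} -> Sara (id 13, depth 3), Judy (id 14, depth 3), Quinn (id 15, depth 3).
Iteration 4: rows with boss_id in {13,14,15} -> Grace (id 16, depth 4).
Iteration 5: no rows with boss_id in {16}; recursion stops.

4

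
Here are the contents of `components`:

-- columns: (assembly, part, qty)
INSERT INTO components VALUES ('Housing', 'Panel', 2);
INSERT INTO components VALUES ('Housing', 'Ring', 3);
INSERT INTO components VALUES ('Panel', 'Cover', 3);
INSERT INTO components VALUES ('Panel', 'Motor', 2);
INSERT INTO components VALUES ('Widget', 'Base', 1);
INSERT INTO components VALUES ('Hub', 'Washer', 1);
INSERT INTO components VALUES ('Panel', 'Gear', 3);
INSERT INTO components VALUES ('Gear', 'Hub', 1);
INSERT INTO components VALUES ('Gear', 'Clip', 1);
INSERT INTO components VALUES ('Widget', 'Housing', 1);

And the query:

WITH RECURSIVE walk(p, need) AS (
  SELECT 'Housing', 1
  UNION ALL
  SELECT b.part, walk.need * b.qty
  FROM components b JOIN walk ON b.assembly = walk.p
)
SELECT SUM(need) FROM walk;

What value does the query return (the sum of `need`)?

40

Base: (Housing, need=1).
Iteration 1: components of {Housing} -> Panel = 1*2 = 2, Ring = 1*3 = 3.
Iteration 2: components of {Panel,Ring} -> Cover = 2*3 = 6, Gear = 2*3 = 6, Motor = 2*2 = 4.
Iteration 3: components of {Cover,Gear,Motor} -> Clip = 6*1 = 6, Hub = 6*1 = 6.
Iteration 4: components of {Clip,Hub} -> Washer = 6*1 = 6.
Iteration 5: no further components; recursion stops.
SUM(need) = 1 + 2 + 3 + 6 + 6 + 4 + 6 + 6 + 6 = 40.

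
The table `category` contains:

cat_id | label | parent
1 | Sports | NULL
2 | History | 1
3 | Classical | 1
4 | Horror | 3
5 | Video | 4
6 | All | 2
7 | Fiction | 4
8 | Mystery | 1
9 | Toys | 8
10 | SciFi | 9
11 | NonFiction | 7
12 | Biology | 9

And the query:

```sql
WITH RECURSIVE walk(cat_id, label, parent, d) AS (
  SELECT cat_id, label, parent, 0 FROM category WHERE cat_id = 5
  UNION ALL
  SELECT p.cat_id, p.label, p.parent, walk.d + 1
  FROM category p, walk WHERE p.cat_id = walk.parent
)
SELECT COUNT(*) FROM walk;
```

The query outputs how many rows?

4

Base: cat_id=5 (Video), parent=4, d 0.
Iteration 1: join on cat_id=4 -> Horror (id 4, parent=3, d 1).
Iteration 2: join on cat_id=3 -> Classical (id 3, parent=1, d 2).
Iteration 3: join on cat_id=1 -> Sports (id 1, parent=NULL, d 3).
Iteration 4: parent is NULL; no match; recursion stops.
Total rows emitted: 4.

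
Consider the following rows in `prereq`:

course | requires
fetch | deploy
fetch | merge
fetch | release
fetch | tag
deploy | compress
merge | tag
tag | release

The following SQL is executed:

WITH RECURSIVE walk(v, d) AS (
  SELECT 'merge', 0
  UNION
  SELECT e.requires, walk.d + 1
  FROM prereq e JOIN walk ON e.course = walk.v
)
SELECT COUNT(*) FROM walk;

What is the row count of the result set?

Base: (merge, d=0).
Iteration 1: edges from {merge} -> (tag, d=1).
Iteration 2: edges from {tag} -> (release, d=2).
Iteration 3: no outgoing edges from {release}; recursion stops.
Total rows emitted: 3.

3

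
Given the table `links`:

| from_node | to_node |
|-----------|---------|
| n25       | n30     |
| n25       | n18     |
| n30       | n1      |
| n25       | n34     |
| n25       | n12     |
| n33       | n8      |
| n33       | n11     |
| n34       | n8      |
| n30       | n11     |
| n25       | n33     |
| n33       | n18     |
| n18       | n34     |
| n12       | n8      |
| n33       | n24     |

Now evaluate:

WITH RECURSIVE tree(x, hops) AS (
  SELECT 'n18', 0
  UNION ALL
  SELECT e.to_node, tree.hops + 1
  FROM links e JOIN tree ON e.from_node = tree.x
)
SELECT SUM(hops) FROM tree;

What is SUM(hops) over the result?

Base: (n18, hops=0).
Iteration 1: edges from {n18} -> (n34, hops=1).
Iteration 2: edges from {n34} -> (n8, hops=2).
Iteration 3: no outgoing edges from {n8}; recursion stops.
SUM(hops) = 0 + 1 + 2 = 3.

3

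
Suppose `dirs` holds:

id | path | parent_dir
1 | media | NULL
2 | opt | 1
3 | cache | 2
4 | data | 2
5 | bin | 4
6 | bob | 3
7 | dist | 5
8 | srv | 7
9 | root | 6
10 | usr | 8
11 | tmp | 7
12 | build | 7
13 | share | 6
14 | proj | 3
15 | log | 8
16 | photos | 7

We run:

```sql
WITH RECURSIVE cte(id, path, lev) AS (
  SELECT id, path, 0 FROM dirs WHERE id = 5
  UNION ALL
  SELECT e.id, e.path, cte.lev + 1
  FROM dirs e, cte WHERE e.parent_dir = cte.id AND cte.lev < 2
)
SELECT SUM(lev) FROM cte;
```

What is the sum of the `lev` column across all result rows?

9

Base: id=5 (bin) at lev 0.
Iteration 1: rows with parent_dir in {5} -> dist (id 7, lev 1).
Iteration 2: rows with parent_dir in {7} -> srv (id 8, lev 2), tmp (id 11, lev 2), build (id 12, lev 2), photos (id 16, lev 2).
Iteration 3: lev < 2 fails for all current rows; recursion stops.
SUM(lev) = 0 + 1 + 2 + 2 + 2 + 2 = 9.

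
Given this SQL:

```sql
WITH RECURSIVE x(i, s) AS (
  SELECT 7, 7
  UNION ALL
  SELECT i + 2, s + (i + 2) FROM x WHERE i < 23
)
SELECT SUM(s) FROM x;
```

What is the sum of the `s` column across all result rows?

555

Base: i=7, s=7.
Iteration 1: 7 < 23 holds -> i = 7 + 2 = 9, s = 7 + 9 = 16.
Iteration 2: 9 < 23 holds -> i = 9 + 2 = 11, s = 16 + 11 = 27.
Iteration 3: 11 < 23 holds -> i = 11 + 2 = 13, s = 27 + 13 = 40.
Iteration 4: 13 < 23 holds -> i = 13 + 2 = 15, s = 40 + 15 = 55.
Iteration 5: 15 < 23 holds -> i = 15 + 2 = 17, s = 55 + 17 = 72.
Iteration 6: 17 < 23 holds -> i = 17 + 2 = 19, s = 72 + 19 = 91.
Iteration 7: 19 < 23 holds -> i = 19 + 2 = 21, s = 91 + 21 = 112.
Iteration 8: 21 < 23 holds -> i = 21 + 2 = 23, s = 112 + 23 = 135.
Iteration 9: 23 < 23 fails; recursion stops.
SUM(s) = 7 + 16 + 27 + 40 + 55 + 72 + 91 + 112 + 135 = 555.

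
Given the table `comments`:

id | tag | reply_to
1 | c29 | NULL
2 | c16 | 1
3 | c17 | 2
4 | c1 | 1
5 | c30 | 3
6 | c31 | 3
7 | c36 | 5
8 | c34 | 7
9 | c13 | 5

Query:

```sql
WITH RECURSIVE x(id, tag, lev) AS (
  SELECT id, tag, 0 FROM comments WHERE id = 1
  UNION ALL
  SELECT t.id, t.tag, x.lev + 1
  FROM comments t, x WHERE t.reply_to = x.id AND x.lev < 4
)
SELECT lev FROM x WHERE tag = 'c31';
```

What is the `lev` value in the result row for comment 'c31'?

Base: id=1 (c29) at lev 0.
Iteration 1: rows with reply_to in {1} -> c16 (id 2, lev 1), c1 (id 4, lev 1).
Iteration 2: rows with reply_to in {2,4} -> c17 (id 3, lev 2).
Iteration 3: rows with reply_to in {3} -> c30 (id 5, lev 3), c31 (id 6, lev 3).
Iteration 4: rows with reply_to in {5,6} -> c36 (id 7, lev 4), c13 (id 9, lev 4).
Iteration 5: lev < 4 fails for all current rows; recursion stops.

3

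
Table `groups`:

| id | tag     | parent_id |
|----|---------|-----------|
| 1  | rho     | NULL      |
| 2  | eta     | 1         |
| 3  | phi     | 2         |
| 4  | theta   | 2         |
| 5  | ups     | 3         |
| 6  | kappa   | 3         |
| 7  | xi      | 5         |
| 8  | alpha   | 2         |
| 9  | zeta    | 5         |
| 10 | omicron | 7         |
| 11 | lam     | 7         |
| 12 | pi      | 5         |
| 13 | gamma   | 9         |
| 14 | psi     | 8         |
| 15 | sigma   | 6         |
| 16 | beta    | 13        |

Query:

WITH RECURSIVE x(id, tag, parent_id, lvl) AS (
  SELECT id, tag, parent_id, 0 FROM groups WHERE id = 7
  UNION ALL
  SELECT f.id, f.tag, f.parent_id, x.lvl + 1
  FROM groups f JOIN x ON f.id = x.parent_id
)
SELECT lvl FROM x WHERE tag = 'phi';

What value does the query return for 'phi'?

2

Base: id=7 (xi), parent_id=5, lvl 0.
Iteration 1: join on id=5 -> ups (id 5, parent_id=3, lvl 1).
Iteration 2: join on id=3 -> phi (id 3, parent_id=2, lvl 2).
Iteration 3: join on id=2 -> eta (id 2, parent_id=1, lvl 3).
Iteration 4: join on id=1 -> rho (id 1, parent_id=NULL, lvl 4).
Iteration 5: parent_id is NULL; no match; recursion stops.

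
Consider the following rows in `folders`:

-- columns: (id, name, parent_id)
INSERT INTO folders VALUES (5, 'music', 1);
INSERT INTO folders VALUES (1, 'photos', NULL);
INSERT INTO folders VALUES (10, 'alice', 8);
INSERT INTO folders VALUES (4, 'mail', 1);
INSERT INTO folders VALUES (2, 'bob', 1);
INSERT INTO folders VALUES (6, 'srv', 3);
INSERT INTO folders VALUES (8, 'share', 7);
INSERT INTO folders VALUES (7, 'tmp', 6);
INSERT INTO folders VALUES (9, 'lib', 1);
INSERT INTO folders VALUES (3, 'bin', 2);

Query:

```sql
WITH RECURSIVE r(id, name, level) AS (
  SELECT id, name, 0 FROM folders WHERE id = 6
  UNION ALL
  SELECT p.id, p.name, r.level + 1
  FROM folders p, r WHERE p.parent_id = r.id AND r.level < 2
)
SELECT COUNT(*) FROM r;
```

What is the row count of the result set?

Base: id=6 (srv) at level 0.
Iteration 1: rows with parent_id in {6} -> tmp (id 7, level 1).
Iteration 2: rows with parent_id in {7} -> share (id 8, level 2).
Iteration 3: level < 2 fails for all current rows; recursion stops.
Total rows emitted: 3.

3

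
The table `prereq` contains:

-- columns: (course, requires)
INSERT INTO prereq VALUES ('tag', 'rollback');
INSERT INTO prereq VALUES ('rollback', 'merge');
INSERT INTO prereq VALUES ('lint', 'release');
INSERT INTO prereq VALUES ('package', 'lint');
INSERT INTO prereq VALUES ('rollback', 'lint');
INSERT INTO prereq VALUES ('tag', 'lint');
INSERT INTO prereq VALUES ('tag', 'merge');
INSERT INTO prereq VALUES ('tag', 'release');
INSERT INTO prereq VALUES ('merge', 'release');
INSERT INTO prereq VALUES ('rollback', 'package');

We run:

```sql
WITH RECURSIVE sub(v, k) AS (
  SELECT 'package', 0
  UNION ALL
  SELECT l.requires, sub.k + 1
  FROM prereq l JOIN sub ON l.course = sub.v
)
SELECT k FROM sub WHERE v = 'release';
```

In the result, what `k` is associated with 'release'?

2

Base: (package, k=0).
Iteration 1: edges from {package} -> (lint, k=1).
Iteration 2: edges from {lint} -> (release, k=2).
Iteration 3: no outgoing edges from {release}; recursion stops.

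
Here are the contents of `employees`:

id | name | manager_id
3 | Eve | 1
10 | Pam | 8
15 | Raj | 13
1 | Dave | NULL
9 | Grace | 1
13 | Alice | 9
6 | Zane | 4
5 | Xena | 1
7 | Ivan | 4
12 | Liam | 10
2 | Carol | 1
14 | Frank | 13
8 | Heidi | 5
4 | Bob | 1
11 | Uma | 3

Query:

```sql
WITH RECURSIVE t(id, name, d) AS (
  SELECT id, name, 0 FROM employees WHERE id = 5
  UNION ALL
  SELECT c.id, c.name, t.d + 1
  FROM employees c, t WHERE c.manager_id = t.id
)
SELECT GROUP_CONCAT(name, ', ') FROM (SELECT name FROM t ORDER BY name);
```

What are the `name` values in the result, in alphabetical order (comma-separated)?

Base: id=5 (Xena) at d 0.
Iteration 1: rows with manager_id in {5} -> Heidi (id 8, d 1).
Iteration 2: rows with manager_id in {8} -> Pam (id 10, d 2).
Iteration 3: rows with manager_id in {10} -> Liam (id 12, d 3).
Iteration 4: no rows with manager_id in {12}; recursion stops.

Heidi, Liam, Pam, Xena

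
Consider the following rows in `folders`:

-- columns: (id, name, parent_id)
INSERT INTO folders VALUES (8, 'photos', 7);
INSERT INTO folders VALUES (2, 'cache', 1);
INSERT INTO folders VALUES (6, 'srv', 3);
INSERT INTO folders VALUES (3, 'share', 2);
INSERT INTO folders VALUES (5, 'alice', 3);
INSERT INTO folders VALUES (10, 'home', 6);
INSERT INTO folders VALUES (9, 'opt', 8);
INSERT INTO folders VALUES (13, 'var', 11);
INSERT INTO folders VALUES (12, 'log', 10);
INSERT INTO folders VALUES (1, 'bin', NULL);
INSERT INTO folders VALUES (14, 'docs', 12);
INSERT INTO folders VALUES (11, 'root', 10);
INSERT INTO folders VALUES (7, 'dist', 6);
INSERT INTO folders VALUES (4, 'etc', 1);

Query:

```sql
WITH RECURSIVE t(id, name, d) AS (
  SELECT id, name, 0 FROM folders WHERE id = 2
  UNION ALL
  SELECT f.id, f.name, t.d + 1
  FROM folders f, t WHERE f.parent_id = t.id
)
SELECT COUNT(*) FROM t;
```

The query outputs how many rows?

12

Base: id=2 (cache) at d 0.
Iteration 1: rows with parent_id in {2} -> share (id 3, d 1).
Iteration 2: rows with parent_id in {3} -> alice (id 5, d 2), srv (id 6, d 2).
Iteration 3: rows with parent_id in {5,6} -> dist (id 7, d 3), home (id 10, d 3).
Iteration 4: rows with parent_id in {7,10} -> photos (id 8, d 4), root (id 11, d 4), log (id 12, d 4).
Iteration 5: rows with parent_id in {8,11,12} -> opt (id 9, d 5), var (id 13, d 5), docs (id 14, d 5).
Iteration 6: no rows with parent_id in {9,13,14}; recursion stops.
Total rows emitted: 12.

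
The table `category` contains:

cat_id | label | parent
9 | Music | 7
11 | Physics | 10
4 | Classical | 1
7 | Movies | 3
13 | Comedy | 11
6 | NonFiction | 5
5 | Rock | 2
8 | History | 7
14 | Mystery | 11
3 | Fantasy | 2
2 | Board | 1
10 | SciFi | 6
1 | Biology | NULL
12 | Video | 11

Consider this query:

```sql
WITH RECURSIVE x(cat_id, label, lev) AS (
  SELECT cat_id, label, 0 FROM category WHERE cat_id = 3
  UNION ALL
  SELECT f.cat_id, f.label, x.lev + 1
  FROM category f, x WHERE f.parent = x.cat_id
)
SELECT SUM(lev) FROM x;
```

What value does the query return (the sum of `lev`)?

Base: cat_id=3 (Fantasy) at lev 0.
Iteration 1: rows with parent in {3} -> Movies (id 7, lev 1).
Iteration 2: rows with parent in {7} -> History (id 8, lev 2), Music (id 9, lev 2).
Iteration 3: no rows with parent in {8,9}; recursion stops.
SUM(lev) = 0 + 1 + 2 + 2 = 5.

5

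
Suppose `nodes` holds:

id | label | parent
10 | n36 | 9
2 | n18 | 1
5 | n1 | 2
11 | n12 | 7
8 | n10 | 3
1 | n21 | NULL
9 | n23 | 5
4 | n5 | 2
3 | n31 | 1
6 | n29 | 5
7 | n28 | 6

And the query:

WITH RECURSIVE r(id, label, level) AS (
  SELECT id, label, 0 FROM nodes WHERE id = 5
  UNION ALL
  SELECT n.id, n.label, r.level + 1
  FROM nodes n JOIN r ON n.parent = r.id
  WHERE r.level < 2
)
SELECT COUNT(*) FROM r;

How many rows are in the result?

5

Base: id=5 (n1) at level 0.
Iteration 1: rows with parent in {5} -> n29 (id 6, level 1), n23 (id 9, level 1).
Iteration 2: rows with parent in {6,9} -> n28 (id 7, level 2), n36 (id 10, level 2).
Iteration 3: level < 2 fails for all current rows; recursion stops.
Total rows emitted: 5.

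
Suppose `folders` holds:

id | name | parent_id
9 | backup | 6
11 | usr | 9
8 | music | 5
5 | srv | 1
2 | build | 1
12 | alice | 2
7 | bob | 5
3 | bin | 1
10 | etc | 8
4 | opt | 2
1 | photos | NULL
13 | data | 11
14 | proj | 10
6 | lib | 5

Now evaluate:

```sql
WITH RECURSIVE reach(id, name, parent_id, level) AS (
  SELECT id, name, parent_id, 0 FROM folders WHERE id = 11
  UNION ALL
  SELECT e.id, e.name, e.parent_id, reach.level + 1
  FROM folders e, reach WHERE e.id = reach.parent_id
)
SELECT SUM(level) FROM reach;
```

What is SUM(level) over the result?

10

Base: id=11 (usr), parent_id=9, level 0.
Iteration 1: join on id=9 -> backup (id 9, parent_id=6, level 1).
Iteration 2: join on id=6 -> lib (id 6, parent_id=5, level 2).
Iteration 3: join on id=5 -> srv (id 5, parent_id=1, level 3).
Iteration 4: join on id=1 -> photos (id 1, parent_id=NULL, level 4).
Iteration 5: parent_id is NULL; no match; recursion stops.
SUM(level) = 0 + 1 + 2 + 3 + 4 = 10.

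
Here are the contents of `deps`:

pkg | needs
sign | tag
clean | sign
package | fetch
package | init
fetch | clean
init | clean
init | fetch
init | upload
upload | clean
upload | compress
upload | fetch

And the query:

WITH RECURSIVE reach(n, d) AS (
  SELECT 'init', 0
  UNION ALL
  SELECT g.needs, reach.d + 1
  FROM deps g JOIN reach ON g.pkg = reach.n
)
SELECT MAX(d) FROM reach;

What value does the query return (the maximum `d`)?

5

Base: (init, d=0).
Iteration 1: edges from {init} -> (clean, d=1), (fetch, d=1), (upload, d=1).
Iteration 2: edges from {clean,fetch,upload} -> (clean, d=2) x2, (compress, d=2), (fetch, d=2), (sign, d=2). [UNION ALL keeps all 5 new rows, including repeats]
Iteration 3: edges from {clean,compress,fetch,sign} -> (clean, d=3), (sign, d=3) x2, (tag, d=3). [UNION ALL keeps all 4 new rows, including repeats]
Iteration 4: edges from {clean,sign,tag} -> (sign, d=4), (tag, d=4) x2. [UNION ALL keeps all 3 new rows, including repeats]
Iteration 5: edges from {sign,tag} -> (tag, d=5).
Iteration 6: no outgoing edges from {tag}; recursion stops.
d values: 0, 1, 1, 1, 2, 2, 2, 2, 2, 3, 3, 3, 3, 4, 4, 4, ...; the maximum is 5.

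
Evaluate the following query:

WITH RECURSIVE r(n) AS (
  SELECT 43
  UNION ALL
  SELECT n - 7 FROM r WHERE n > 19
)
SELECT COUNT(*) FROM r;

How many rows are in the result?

Base: n=43.
Iteration 1: 43 > 19 holds -> n = 43 - 7 = 36.
Iteration 2: 36 > 19 holds -> n = 36 - 7 = 29.
Iteration 3: 29 > 19 holds -> n = 29 - 7 = 22.
Iteration 4: 22 > 19 holds -> n = 22 - 7 = 15.
Iteration 5: 15 > 19 fails; recursion stops.
Total rows emitted: 5.

5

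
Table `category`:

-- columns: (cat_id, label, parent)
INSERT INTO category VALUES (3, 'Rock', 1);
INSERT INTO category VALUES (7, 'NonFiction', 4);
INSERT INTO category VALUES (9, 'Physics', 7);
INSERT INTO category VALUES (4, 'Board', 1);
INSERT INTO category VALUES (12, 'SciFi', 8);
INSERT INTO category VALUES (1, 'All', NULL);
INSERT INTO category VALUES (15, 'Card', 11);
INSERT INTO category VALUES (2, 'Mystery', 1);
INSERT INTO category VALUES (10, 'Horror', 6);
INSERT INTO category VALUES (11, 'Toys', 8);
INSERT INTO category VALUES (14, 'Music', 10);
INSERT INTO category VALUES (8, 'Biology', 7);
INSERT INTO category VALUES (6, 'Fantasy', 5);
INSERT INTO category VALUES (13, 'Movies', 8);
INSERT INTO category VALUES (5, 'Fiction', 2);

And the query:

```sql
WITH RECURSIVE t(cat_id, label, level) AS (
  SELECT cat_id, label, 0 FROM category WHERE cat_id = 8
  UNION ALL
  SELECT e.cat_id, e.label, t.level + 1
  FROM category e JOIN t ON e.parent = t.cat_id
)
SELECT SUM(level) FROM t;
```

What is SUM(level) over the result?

5

Base: cat_id=8 (Biology) at level 0.
Iteration 1: rows with parent in {8} -> Toys (id 11, level 1), SciFi (id 12, level 1), Movies (id 13, level 1).
Iteration 2: rows with parent in {11,12,13} -> Card (id 15, level 2).
Iteration 3: no rows with parent in {15}; recursion stops.
SUM(level) = 0 + 1 + 1 + 1 + 2 = 5.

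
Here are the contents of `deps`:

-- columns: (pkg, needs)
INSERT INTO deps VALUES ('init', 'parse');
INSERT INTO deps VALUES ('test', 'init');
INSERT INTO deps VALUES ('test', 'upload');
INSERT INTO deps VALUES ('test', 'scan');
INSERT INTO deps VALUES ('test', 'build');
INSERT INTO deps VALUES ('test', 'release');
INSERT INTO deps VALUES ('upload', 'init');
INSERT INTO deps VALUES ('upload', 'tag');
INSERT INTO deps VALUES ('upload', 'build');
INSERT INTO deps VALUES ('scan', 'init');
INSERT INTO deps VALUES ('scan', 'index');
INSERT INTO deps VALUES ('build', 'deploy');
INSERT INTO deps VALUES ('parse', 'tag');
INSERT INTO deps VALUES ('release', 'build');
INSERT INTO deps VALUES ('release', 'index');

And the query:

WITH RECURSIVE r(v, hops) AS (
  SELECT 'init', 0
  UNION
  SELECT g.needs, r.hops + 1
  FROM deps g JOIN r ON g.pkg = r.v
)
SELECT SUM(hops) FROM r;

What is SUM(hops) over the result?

Base: (init, hops=0).
Iteration 1: edges from {init} -> (parse, hops=1).
Iteration 2: edges from {parse} -> (tag, hops=2).
Iteration 3: no outgoing edges from {tag}; recursion stops.
SUM(hops) = 0 + 1 + 2 = 3.

3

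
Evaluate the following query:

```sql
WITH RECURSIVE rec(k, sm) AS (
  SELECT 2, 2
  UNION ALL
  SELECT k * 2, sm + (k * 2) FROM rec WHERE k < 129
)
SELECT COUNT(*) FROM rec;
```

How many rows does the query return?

Base: k=2, sm=2.
Iteration 1: 2 < 129 holds -> k = 2 * 2 = 4, sm = 2 + 4 = 6.
Iteration 2: 4 < 129 holds -> k = 4 * 2 = 8, sm = 6 + 8 = 14.
Iteration 3: 8 < 129 holds -> k = 8 * 2 = 16, sm = 14 + 16 = 30.
Iteration 4: 16 < 129 holds -> k = 16 * 2 = 32, sm = 30 + 32 = 62.
Iteration 5: 32 < 129 holds -> k = 32 * 2 = 64, sm = 62 + 64 = 126.
Iteration 6: 64 < 129 holds -> k = 64 * 2 = 128, sm = 126 + 128 = 254.
Iteration 7: 128 < 129 holds -> k = 128 * 2 = 256, sm = 254 + 256 = 510.
Iteration 8: 256 < 129 fails; recursion stops.
Total rows emitted: 8.

8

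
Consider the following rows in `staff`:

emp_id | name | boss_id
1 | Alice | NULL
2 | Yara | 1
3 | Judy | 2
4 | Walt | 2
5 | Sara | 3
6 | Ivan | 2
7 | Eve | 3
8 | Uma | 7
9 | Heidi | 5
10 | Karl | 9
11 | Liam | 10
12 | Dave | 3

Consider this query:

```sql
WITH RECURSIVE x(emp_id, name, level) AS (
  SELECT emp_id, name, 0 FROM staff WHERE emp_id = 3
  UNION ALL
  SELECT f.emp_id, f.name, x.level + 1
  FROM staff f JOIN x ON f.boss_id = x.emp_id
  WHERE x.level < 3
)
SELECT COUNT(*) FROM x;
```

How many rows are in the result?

Base: emp_id=3 (Judy) at level 0.
Iteration 1: rows with boss_id in {3} -> Sara (id 5, level 1), Eve (id 7, level 1), Dave (id 12, level 1).
Iteration 2: rows with boss_id in {5,7,12} -> Uma (id 8, level 2), Heidi (id 9, level 2).
Iteration 3: rows with boss_id in {8,9} -> Karl (id 10, level 3).
Iteration 4: level < 3 fails for all current rows; recursion stops.
Total rows emitted: 7.

7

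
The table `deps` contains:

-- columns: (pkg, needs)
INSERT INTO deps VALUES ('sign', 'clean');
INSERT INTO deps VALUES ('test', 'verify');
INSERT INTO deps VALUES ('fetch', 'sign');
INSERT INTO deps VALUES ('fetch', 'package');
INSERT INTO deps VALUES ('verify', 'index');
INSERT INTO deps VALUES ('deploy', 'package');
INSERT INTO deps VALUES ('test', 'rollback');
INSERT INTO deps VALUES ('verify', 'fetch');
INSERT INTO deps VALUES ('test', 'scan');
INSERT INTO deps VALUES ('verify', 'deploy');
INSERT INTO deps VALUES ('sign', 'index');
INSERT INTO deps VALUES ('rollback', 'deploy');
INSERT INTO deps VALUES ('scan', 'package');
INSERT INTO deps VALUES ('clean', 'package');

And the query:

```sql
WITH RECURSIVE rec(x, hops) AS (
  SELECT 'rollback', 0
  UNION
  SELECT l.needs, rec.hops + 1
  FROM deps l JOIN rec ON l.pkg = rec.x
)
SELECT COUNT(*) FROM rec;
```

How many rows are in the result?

Base: (rollback, hops=0).
Iteration 1: edges from {rollback} -> (deploy, hops=1).
Iteration 2: edges from {deploy} -> (package, hops=2).
Iteration 3: no outgoing edges from {package}; recursion stops.
Total rows emitted: 3.

3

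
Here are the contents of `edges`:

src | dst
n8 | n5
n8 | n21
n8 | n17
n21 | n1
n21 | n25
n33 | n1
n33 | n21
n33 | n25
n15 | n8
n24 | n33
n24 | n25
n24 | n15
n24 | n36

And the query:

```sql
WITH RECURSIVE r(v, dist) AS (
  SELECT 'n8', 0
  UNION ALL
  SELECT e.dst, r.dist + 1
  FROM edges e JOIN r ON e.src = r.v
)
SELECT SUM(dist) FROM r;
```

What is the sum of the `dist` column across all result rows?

7

Base: (n8, dist=0).
Iteration 1: edges from {n8} -> (n17, dist=1), (n21, dist=1), (n5, dist=1).
Iteration 2: edges from {n17,n21,n5} -> (n1, dist=2), (n25, dist=2).
Iteration 3: no outgoing edges from {n1,n25}; recursion stops.
SUM(dist) = 0 + 1 + 1 + 1 + 2 + 2 = 7.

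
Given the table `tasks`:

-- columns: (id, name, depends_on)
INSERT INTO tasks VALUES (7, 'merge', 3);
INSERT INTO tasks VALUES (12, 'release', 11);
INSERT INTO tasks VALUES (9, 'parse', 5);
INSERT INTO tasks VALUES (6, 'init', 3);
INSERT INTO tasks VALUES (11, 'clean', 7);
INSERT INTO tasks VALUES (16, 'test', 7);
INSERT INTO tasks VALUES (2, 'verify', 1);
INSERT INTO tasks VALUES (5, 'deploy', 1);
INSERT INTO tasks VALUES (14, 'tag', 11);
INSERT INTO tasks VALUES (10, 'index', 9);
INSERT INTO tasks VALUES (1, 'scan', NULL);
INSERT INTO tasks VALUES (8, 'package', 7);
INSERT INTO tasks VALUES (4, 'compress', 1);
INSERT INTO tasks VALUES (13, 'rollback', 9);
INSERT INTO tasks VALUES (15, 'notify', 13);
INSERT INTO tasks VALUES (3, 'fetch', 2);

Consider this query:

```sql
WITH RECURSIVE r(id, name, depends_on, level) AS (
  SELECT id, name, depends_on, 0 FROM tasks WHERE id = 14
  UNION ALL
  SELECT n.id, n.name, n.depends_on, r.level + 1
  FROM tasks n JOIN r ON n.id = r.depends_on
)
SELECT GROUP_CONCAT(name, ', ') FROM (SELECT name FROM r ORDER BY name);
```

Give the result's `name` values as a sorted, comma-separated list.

clean, fetch, merge, scan, tag, verify

Base: id=14 (tag), depends_on=11, level 0.
Iteration 1: join on id=11 -> clean (id 11, depends_on=7, level 1).
Iteration 2: join on id=7 -> merge (id 7, depends_on=3, level 2).
Iteration 3: join on id=3 -> fetch (id 3, depends_on=2, level 3).
Iteration 4: join on id=2 -> verify (id 2, depends_on=1, level 4).
Iteration 5: join on id=1 -> scan (id 1, depends_on=NULL, level 5).
Iteration 6: depends_on is NULL; no match; recursion stops.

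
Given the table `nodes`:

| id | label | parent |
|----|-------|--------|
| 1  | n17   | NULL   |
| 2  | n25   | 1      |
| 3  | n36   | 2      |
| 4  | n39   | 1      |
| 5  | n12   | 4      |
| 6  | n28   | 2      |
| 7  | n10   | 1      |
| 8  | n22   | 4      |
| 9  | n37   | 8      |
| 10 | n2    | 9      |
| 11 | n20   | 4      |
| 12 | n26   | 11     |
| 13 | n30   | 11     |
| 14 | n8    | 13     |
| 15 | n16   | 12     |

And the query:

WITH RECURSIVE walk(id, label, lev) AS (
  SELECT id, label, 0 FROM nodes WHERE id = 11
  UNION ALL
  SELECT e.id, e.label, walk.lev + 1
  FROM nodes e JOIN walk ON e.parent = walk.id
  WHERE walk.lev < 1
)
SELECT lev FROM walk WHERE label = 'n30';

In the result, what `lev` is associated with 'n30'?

Base: id=11 (n20) at lev 0.
Iteration 1: rows with parent in {11} -> n26 (id 12, lev 1), n30 (id 13, lev 1).
Iteration 2: lev < 1 fails for all current rows; recursion stops.

1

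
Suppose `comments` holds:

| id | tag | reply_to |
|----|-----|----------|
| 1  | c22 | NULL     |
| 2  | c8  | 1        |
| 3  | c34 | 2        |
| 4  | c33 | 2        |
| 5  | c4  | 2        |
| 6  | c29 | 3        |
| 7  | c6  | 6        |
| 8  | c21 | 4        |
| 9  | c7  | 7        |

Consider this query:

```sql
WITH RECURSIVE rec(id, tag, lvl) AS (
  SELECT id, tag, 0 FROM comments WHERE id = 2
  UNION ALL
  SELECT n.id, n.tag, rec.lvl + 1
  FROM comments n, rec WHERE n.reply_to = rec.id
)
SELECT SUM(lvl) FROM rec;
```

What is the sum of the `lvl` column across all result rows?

14

Base: id=2 (c8) at lvl 0.
Iteration 1: rows with reply_to in {2} -> c34 (id 3, lvl 1), c33 (id 4, lvl 1), c4 (id 5, lvl 1).
Iteration 2: rows with reply_to in {3,4,5} -> c29 (id 6, lvl 2), c21 (id 8, lvl 2).
Iteration 3: rows with reply_to in {6,8} -> c6 (id 7, lvl 3).
Iteration 4: rows with reply_to in {7} -> c7 (id 9, lvl 4).
Iteration 5: no rows with reply_to in {9}; recursion stops.
SUM(lvl) = 0 + 1 + 1 + 1 + 2 + 2 + 3 + 4 = 14.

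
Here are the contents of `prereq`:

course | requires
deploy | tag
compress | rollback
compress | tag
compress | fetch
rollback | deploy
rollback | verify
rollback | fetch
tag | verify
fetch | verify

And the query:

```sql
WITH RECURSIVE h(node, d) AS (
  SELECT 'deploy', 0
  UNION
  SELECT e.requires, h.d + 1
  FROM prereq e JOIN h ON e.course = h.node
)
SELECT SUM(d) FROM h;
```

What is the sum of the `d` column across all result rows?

3

Base: (deploy, d=0).
Iteration 1: edges from {deploy} -> (tag, d=1).
Iteration 2: edges from {tag} -> (verify, d=2).
Iteration 3: no outgoing edges from {verify}; recursion stops.
SUM(d) = 0 + 1 + 2 = 3.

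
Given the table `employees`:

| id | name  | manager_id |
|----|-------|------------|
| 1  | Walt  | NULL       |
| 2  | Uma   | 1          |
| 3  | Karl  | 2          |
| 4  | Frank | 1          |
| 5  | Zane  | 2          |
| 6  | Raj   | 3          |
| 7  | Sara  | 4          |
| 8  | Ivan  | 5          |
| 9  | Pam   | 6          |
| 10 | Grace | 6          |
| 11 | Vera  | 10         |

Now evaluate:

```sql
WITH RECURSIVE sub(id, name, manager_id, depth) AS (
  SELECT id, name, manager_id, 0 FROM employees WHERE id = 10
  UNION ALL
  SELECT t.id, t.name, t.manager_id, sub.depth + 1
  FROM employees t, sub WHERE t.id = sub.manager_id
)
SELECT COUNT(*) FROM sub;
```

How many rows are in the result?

Base: id=10 (Grace), manager_id=6, depth 0.
Iteration 1: join on id=6 -> Raj (id 6, manager_id=3, depth 1).
Iteration 2: join on id=3 -> Karl (id 3, manager_id=2, depth 2).
Iteration 3: join on id=2 -> Uma (id 2, manager_id=1, depth 3).
Iteration 4: join on id=1 -> Walt (id 1, manager_id=NULL, depth 4).
Iteration 5: manager_id is NULL; no match; recursion stops.
Total rows emitted: 5.

5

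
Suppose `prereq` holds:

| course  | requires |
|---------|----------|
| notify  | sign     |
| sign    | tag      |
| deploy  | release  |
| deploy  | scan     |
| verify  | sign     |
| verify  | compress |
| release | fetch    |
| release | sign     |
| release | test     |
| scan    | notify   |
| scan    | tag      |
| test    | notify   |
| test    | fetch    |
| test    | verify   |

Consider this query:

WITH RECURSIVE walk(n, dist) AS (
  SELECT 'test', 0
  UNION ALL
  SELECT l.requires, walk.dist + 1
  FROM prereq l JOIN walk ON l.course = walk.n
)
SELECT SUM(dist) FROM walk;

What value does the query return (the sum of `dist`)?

Base: (test, dist=0).
Iteration 1: edges from {test} -> (fetch, dist=1), (notify, dist=1), (verify, dist=1).
Iteration 2: edges from {fetch,notify,verify} -> (compress, dist=2), (sign, dist=2) x2. [UNION ALL keeps all 3 new rows, including repeats]
Iteration 3: edges from {compress,sign} -> (tag, dist=3) x2. [UNION ALL keeps all 2 new rows, including repeats]
Iteration 4: no outgoing edges from {tag}; recursion stops.
SUM(dist) = 0 + 1 + 1 + 1 + 2 + 2 + 2 + 3 + 3 = 15.

15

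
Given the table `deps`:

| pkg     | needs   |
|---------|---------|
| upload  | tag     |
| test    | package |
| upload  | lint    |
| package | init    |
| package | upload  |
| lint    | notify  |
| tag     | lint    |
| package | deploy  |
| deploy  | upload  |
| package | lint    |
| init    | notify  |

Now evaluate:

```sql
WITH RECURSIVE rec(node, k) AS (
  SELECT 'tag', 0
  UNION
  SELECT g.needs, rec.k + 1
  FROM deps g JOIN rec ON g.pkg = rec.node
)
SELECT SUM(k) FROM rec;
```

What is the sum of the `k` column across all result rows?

3

Base: (tag, k=0).
Iteration 1: edges from {tag} -> (lint, k=1).
Iteration 2: edges from {lint} -> (notify, k=2).
Iteration 3: no outgoing edges from {notify}; recursion stops.
SUM(k) = 0 + 1 + 2 = 3.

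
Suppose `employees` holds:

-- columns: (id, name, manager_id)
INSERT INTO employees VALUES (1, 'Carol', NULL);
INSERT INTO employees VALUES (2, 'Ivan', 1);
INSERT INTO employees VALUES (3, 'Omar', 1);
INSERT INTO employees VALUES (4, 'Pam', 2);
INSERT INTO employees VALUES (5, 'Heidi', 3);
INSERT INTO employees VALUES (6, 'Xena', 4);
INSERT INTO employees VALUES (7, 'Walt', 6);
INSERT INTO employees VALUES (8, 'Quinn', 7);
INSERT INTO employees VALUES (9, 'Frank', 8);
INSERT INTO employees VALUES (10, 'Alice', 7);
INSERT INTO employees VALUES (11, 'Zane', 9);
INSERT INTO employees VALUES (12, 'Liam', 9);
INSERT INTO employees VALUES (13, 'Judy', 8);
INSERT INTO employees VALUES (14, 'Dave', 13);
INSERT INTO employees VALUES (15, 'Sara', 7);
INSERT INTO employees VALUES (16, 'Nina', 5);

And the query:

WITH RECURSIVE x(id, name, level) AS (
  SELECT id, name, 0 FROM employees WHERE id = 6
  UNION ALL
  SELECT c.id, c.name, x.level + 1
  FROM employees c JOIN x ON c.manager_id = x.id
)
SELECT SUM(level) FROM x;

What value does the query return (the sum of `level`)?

Base: id=6 (Xena) at level 0.
Iteration 1: rows with manager_id in {6} -> Walt (id 7, level 1).
Iteration 2: rows with manager_id in {7} -> Quinn (id 8, level 2), Alice (id 10, level 2), Sara (id 15, level 2).
Iteration 3: rows with manager_id in {8,10,15} -> Frank (id 9, level 3), Judy (id 13, level 3).
Iteration 4: rows with manager_id in {9,13} -> Zane (id 11, level 4), Liam (id 12, level 4), Dave (id 14, level 4).
Iteration 5: no rows with manager_id in {11,12,14}; recursion stops.
SUM(level) = 0 + 1 + 2 + 2 + 2 + 3 + 3 + 4 + 4 + 4 = 25.

25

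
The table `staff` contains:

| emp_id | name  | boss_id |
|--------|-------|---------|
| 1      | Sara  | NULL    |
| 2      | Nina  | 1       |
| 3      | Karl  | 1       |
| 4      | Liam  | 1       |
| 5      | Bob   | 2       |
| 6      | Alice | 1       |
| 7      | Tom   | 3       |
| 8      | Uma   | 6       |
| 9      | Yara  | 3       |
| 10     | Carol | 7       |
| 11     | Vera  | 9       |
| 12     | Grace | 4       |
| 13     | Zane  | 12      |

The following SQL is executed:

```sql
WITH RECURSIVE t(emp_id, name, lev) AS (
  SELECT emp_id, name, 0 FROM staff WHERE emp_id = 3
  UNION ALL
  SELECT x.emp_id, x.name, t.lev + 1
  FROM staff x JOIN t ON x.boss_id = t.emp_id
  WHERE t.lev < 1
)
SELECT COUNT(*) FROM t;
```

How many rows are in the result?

3

Base: emp_id=3 (Karl) at lev 0.
Iteration 1: rows with boss_id in {3} -> Tom (id 7, lev 1), Yara (id 9, lev 1).
Iteration 2: lev < 1 fails for all current rows; recursion stops.
Total rows emitted: 3.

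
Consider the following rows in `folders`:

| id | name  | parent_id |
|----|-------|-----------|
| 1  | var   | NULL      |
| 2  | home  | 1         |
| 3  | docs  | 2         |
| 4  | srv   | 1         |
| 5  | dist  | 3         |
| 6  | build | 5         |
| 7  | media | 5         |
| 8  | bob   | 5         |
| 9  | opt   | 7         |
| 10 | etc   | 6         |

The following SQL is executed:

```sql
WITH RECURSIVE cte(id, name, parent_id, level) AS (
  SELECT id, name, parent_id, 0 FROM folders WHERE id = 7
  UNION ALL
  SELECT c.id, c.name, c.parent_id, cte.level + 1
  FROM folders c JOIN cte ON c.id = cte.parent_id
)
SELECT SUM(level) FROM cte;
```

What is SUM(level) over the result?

Base: id=7 (media), parent_id=5, level 0.
Iteration 1: join on id=5 -> dist (id 5, parent_id=3, level 1).
Iteration 2: join on id=3 -> docs (id 3, parent_id=2, level 2).
Iteration 3: join on id=2 -> home (id 2, parent_id=1, level 3).
Iteration 4: join on id=1 -> var (id 1, parent_id=NULL, level 4).
Iteration 5: parent_id is NULL; no match; recursion stops.
SUM(level) = 0 + 1 + 2 + 3 + 4 = 10.

10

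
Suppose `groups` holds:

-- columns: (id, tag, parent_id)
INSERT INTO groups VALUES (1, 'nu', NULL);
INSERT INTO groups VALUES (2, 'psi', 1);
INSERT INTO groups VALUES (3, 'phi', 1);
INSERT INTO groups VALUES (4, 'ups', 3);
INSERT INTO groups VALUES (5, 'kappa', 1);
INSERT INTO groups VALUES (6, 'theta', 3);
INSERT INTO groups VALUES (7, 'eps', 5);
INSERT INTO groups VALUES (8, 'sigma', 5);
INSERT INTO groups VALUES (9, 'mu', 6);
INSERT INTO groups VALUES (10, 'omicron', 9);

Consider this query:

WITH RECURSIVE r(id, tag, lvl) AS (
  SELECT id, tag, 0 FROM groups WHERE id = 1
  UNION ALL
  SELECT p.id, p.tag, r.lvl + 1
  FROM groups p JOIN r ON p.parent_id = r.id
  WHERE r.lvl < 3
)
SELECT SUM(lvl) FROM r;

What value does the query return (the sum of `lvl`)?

14

Base: id=1 (nu) at lvl 0.
Iteration 1: rows with parent_id in {1} -> psi (id 2, lvl 1), phi (id 3, lvl 1), kappa (id 5, lvl 1).
Iteration 2: rows with parent_id in {2,3,5} -> ups (id 4, lvl 2), theta (id 6, lvl 2), eps (id 7, lvl 2), sigma (id 8, lvl 2).
Iteration 3: rows with parent_id in {4,6,7,8} -> mu (id 9, lvl 3).
Iteration 4: lvl < 3 fails for all current rows; recursion stops.
SUM(lvl) = 0 + 1 + 1 + 1 + 2 + 2 + 2 + 2 + 3 = 14.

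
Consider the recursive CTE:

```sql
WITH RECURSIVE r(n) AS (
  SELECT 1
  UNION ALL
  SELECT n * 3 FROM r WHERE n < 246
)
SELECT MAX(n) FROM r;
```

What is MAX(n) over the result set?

729

Base: n=1.
Iteration 1: 1 < 246 holds -> n = 1 * 3 = 3.
Iteration 2: 3 < 246 holds -> n = 3 * 3 = 9.
Iteration 3: 9 < 246 holds -> n = 9 * 3 = 27.
Iteration 4: 27 < 246 holds -> n = 27 * 3 = 81.
Iteration 5: 81 < 246 holds -> n = 81 * 3 = 243.
Iteration 6: 243 < 246 holds -> n = 243 * 3 = 729.
Iteration 7: 729 < 246 fails; recursion stops.
n values: 1, 3, 9, 27, 81, 243, 729; the maximum is 729.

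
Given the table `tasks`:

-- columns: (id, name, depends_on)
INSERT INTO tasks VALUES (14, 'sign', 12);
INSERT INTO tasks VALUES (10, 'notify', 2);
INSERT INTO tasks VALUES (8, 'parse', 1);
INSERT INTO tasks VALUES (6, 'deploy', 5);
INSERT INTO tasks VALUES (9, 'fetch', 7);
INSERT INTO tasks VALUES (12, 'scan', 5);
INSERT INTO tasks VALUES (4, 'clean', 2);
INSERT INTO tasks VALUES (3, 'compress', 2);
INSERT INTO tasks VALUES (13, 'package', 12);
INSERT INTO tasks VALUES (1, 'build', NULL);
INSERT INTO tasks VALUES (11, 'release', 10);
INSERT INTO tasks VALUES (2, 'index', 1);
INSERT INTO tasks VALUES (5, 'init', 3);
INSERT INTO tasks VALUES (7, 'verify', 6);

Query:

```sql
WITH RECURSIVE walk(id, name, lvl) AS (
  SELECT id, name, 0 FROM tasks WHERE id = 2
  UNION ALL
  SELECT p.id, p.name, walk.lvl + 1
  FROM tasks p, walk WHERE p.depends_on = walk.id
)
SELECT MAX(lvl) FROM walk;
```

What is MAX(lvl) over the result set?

Base: id=2 (index) at lvl 0.
Iteration 1: rows with depends_on in {2} -> compress (id 3, lvl 1), clean (id 4, lvl 1), notify (id 10, lvl 1).
Iteration 2: rows with depends_on in {3,4,10} -> init (id 5, lvl 2), release (id 11, lvl 2).
Iteration 3: rows with depends_on in {5,11} -> deploy (id 6, lvl 3), scan (id 12, lvl 3).
Iteration 4: rows with depends_on in {6,12} -> verify (id 7, lvl 4), package (id 13, lvl 4), sign (id 14, lvl 4).
Iteration 5: rows with depends_on in {7,13,14} -> fetch (id 9, lvl 5).
Iteration 6: no rows with depends_on in {9}; recursion stops.
lvl values: 0, 1, 1, 1, 2, 2, 3, 3, 4, 4, 4, 5; the maximum is 5.

5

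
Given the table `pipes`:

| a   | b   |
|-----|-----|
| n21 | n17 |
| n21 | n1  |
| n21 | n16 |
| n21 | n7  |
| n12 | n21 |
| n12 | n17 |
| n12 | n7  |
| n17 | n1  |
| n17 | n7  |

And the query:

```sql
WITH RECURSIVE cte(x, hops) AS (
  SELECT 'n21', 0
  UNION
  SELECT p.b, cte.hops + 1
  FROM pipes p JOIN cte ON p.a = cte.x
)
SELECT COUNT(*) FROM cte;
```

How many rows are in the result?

7

Base: (n21, hops=0).
Iteration 1: edges from {n21} -> (n1, hops=1), (n16, hops=1), (n17, hops=1), (n7, hops=1).
Iteration 2: edges from {n1,n16,n17,n7} -> (n1, hops=2), (n7, hops=2).
Iteration 3: no outgoing edges from {n1,n7}; recursion stops.
Total rows emitted: 7.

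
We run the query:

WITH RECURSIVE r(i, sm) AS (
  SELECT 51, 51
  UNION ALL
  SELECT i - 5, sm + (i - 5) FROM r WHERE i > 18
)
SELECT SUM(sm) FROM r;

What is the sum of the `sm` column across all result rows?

1416

Base: i=51, sm=51.
Iteration 1: 51 > 18 holds -> i = 51 - 5 = 46, sm = 51 + 46 = 97.
Iteration 2: 46 > 18 holds -> i = 46 - 5 = 41, sm = 97 + 41 = 138.
Iteration 3: 41 > 18 holds -> i = 41 - 5 = 36, sm = 138 + 36 = 174.
Iteration 4: 36 > 18 holds -> i = 36 - 5 = 31, sm = 174 + 31 = 205.
Iteration 5: 31 > 18 holds -> i = 31 - 5 = 26, sm = 205 + 26 = 231.
Iteration 6: 26 > 18 holds -> i = 26 - 5 = 21, sm = 231 + 21 = 252.
Iteration 7: 21 > 18 holds -> i = 21 - 5 = 16, sm = 252 + 16 = 268.
Iteration 8: 16 > 18 fails; recursion stops.
SUM(sm) = 51 + 97 + 138 + 174 + 205 + 231 + 252 + 268 = 1416.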